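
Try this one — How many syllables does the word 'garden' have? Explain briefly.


Break 'garden' into syllables: gar-den -> gar | den = 2 syllables

2 syllables


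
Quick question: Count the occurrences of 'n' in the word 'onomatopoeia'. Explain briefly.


Letter 'n' in 'onomatopoeia': found at position(s) 2 = 1 occurrence(s).

1


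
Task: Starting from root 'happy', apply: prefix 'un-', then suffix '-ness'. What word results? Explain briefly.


Step 1: Add prefix 'un-' to 'happy' = 'unhappy'
Step 2: Add suffix '-ness' to 'unhappy' = 'unhappiness'

unhappiness


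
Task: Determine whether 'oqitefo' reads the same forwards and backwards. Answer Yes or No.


Forward: 'oqitefo'
Reversed: 'ofetiqo'
They differ.

No


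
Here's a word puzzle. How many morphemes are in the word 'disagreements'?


Decomposition: dis- (prefix) + agree (root) + -ment (suffix) + -s (plural) = 4 morpheme(s)

4 morphemes


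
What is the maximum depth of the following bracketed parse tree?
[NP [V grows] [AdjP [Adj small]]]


Count bracket nesting levels:
'[' at pos 0: depth = 1
'[' at pos 4: depth = 2
'[' at pos 14: depth = 2
'[' at pos 20: depth = 3
Maximum depth reached: 3

3


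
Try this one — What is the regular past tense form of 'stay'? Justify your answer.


Apply rule: Add -ed. 'stay' becomes 'stayed'.

stayed


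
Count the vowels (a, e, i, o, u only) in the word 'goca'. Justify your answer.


Vowels in 'goca': o, a = 2 vowels.

2


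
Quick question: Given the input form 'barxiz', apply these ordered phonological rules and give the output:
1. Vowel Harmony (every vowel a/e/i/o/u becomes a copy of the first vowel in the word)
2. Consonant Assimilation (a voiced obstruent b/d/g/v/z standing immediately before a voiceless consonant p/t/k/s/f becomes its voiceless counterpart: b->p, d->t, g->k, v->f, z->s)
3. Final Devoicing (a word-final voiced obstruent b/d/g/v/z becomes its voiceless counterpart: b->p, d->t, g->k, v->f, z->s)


Starting form: 'barxiz'
Rule 1: Vowel Harmony: all vowels become 'a' (matching first vowel). 'barxiz' -> 'barxaz'
Rule 2: Consonant Assimilation: no voiced obstruent (b/d/g/v/z) stands immediately before a voiceless consonant (p/t/k/s/f). No change.
Rule 3: Final Devoicing: word-final voiced obstruent 'z' becomes voiceless 's'. 'barxaz' -> 'barxas'
Final form: 'barxas'

barxas


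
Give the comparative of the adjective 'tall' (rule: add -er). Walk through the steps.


Apply comparative formation (add -er): 'tall' -> 'taller'.

taller


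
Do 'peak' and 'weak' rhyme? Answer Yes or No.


Rime (stressed vowel + following sounds) of 'peak': -eak = /iːk/
Rime of 'weak': -eak = /iːk/
/iːk/ and /iːk/ are the same ending sound, so the words rhyme.

Yes


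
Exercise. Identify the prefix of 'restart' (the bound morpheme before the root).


The word 'restart' = 're' (prefix) + 'start' (root). The prefix is 're'.

re


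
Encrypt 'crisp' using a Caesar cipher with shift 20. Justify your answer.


Shift each letter by 20: c -> w, r -> l, i -> c, s -> m, p -> j. Result: 'wlcmj'.

wlcmj


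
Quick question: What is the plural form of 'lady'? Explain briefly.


Apply rule: Change -y to -ies (consonant + y). 'lady' becomes 'ladies'.

ladies


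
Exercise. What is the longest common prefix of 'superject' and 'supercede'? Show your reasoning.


Compare from the start: 5 characters match: 'super'. Mismatch at position 6: 'j' vs 'c'.

super


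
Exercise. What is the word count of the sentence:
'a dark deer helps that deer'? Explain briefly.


Split into words: a | dark | deer | helps | that | deer = 6 words.

6


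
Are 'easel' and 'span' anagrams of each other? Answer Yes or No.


Sorted letters of 'easel': 'aeels'
Sorted letters of 'span': 'anps'
They do not match.

No


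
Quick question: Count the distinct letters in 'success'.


Unique letters in 'success': {c, e, s, u} = 4 distinct letters.

4


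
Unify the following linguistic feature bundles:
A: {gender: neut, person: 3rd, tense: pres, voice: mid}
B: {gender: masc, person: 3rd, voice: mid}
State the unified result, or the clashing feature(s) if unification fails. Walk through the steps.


Compare features:
gender: A=neut vs B=masc -> CLASH
person: A=3rd vs B=3rd -> unified: 3rd
tense: A=pres vs B=_ -> unified: pres
voice: A=mid vs B=mid -> unified: mid
Clash detected on feature 'gender' (neut vs masc); unification fails.

CLASH on 'gender' (neut vs masc)


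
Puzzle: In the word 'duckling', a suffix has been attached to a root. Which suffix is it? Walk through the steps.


The word 'duckling' = 'duck' (root) + '-ling' (suffix). The suffix is '-ling'.

ling


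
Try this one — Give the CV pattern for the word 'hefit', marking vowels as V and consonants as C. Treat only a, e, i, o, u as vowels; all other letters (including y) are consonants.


Letter mapping: h = C, e = V, f = C, i = V, t = C.

CVCVC


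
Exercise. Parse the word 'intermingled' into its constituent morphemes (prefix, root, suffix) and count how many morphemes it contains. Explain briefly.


Step 1: Identify prefix: 'inter' (meaning: between)
Step 2: Identify root: 'mingle'
Step 3: Identify suffix(es): 'ed'
Decomposition: inter- (prefix: between) + mingle (root) + -ed (suffix: past)
Total morphemes: 3

3 morphemes (inter- (prefix: between) + mingle (root) + -ed (suffix: past))


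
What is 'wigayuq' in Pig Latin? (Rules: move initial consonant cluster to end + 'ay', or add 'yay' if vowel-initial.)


'wigayuq': move consonant cluster 'w' to end and add 'ay': 'igayuqway'.

igayuqway


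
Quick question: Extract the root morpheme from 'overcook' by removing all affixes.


Remove prefix 'over' from 'overcook' to get root 'cook'.

cook


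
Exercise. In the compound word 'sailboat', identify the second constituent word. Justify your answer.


Split 'sailboat' into 'sail' + 'boat'. The second part is 'boat'.

boat


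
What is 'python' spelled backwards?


Reverse 'python' character by character: 'nohtyp'.

nohtyp


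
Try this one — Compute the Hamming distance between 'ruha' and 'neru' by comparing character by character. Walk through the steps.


Alignment:
Position 1: 'r' vs 'n' = DIFFER
Position 2: 'u' vs 'e' = DIFFER
Position 3: 'h' vs 'r' = DIFFER
Position 4: 'a' vs 'u' = DIFFER
Total differences: 4

4


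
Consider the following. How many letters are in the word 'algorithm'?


Spell out 'algorithm' and number each letter: a(1), l(2), g(3), o(4), r(5), i(6), t(7), h(8), m(9). Total: 9 letters.

9


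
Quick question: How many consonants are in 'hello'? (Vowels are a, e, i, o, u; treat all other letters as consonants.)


Consonants in 'hello': h, l, l = 3 consonants.

3


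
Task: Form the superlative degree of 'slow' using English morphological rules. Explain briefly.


Apply superlative formation (add -est): 'slow' -> 'slowest'.

slowest


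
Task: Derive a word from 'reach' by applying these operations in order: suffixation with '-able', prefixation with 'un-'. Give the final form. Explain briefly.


Step 1: Add suffix '-able' to 'reach' = 'reachable'
Step 2: Add prefix 'un-' to 'reachable' = 'unreachable'

unreachable


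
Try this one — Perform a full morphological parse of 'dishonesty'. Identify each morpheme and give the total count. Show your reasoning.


Step 1: Identify prefix: 'dis' (meaning: not/apart)
Step 2: Identify root: 'honest'
Step 3: Identify suffix(es): 'y'
Decomposition: dis- (prefix: not/apart) + honest (root) + -y (suffix: quality)
Total morphemes: 3

3 morphemes (dis- (prefix: not/apart) + honest (root) + -y (suffix: quality))


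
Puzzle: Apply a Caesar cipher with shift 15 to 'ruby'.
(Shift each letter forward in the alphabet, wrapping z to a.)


Shift each letter by 15: r -> g, u -> j, b -> q, y -> n. Result: 'gjqn'.

gjqn


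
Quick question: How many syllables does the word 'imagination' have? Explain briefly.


Break 'imagination' into syllables: i-mag-i-na-tion -> i | mag | i | na | tion = 5 syllables

5 syllables


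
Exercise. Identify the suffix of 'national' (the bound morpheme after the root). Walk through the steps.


The word 'national' = 'nation' (root) + '-al' (suffix). The suffix is '-al'.

al


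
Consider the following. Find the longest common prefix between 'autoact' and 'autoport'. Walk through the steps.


Compare from the start: 4 characters match: 'auto'. Mismatch at position 5: 'a' vs 'p'.

auto


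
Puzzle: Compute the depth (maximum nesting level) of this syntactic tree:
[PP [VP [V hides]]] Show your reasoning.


Count bracket nesting levels:
'[' at pos 0: depth = 1
'[' at pos 4: depth = 2
'[' at pos 8: depth = 3
Maximum depth reached: 3

3


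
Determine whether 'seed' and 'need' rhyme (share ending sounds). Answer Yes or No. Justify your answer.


Rime (stressed vowel + following sounds) of 'seed': -eed = /iːd/
Rime of 'need': -eed = /iːd/
/iːd/ and /iːd/ are the same ending sound, so the words rhyme.

Yes


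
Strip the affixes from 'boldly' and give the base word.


Remove suffix '-ly' from 'boldly' to get root 'bold'.

bold


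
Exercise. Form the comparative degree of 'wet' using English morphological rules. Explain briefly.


Apply comparative formation (double final consonant, add -er): 'wet' -> 'wetter'.

wetter


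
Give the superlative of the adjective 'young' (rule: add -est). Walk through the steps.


Apply superlative formation (add -est): 'young' -> 'youngest'.

youngest


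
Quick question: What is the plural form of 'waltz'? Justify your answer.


Apply rule: Add -es (sibilant/fricative ending). 'waltz' becomes 'waltzes'.

waltzes


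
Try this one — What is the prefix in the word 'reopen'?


The word 'reopen' = 're' (prefix) + 'open' (root). The prefix is 're'.

re


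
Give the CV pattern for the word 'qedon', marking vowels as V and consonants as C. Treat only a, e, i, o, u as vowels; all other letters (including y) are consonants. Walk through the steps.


Letter mapping: q = C, e = V, d = C, o = V, n = C.

CVCVC


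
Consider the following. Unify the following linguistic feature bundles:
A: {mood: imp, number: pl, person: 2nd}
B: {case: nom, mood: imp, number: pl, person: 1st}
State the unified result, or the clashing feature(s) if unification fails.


Compare features:
case: A=_ vs B=nom -> unified: nom
mood: A=imp vs B=imp -> unified: imp
number: A=pl vs B=pl -> unified: pl
person: A=2nd vs B=1st -> CLASH
Clash detected on feature 'person' (2nd vs 1st); unification fails.

CLASH on 'person' (2nd vs 1st)


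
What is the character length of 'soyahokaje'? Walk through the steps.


Spell out 'soyahokaje' and number each letter: s(1), o(2), y(3), a(4), h(5), o(6), k(7), a(8), j(9), e(10). Total: 10 letters.

10


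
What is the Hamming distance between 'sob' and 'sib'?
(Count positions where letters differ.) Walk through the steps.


Alignment:
Position 1: 's' vs 's' = match
Position 2: 'o' vs 'i' = DIFFER
Position 3: 'b' vs 'b' = match
Total differences: 1

1


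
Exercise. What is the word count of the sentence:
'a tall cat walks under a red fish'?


Split into words: a | tall | cat | walks | under | a | red | fish = 8 words.

8


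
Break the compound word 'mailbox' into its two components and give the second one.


Split 'mailbox' into 'mail' + 'box'. The second part is 'box'.

box


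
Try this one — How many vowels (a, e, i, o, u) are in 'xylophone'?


Vowels in 'xylophone': o, o, e = 3 vowels.

3


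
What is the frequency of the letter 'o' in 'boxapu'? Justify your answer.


Letter 'o' in 'boxapu': found at position(s) 2 = 1 occurrence(s).

1


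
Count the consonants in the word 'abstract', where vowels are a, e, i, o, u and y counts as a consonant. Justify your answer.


Consonants in 'abstract': b, s, t, r, c, t = 6 consonants.

6


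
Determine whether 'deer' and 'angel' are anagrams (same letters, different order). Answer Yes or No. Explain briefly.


Sorted letters of 'deer': 'deer'
Sorted letters of 'angel': 'aegln'
They do not match.

No


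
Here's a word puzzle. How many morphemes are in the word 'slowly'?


Decomposition: slow (root) + -ly (suffix) = 2 morpheme(s)

2 morphemes


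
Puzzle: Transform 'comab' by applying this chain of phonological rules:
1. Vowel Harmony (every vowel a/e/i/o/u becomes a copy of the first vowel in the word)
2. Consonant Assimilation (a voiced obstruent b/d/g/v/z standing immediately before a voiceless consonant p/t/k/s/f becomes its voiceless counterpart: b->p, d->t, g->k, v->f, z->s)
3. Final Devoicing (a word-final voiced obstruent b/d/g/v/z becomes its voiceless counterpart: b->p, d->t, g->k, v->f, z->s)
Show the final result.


Starting form: 'comab'
Rule 1: Vowel Harmony: all vowels become 'o' (matching first vowel). 'comab' -> 'comob'
Rule 2: Consonant Assimilation: no voiced obstruent (b/d/g/v/z) stands immediately before a voiceless consonant (p/t/k/s/f). No change.
Rule 3: Final Devoicing: word-final voiced obstruent 'b' becomes voiceless 'p'. 'comob' -> 'comop'
Final form: 'comop'

comop


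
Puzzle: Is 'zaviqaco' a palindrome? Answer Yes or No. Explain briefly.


Forward: 'zaviqaco'
Reversed: 'ocaqivaz'
They differ.

No


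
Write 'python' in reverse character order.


Reverse 'python' character by character: 'nohtyp'.

nohtyp


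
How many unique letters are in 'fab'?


Unique letters in 'fab': {a, b, f} = 3 distinct letters.

3


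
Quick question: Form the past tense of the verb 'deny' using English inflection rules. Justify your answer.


Apply rule: Change -y to -ied. 'deny' becomes 'denied'.

denied


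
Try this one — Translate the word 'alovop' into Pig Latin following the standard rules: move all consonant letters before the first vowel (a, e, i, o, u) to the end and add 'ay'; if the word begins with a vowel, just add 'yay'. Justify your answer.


'alovop' starts with a vowel, so add 'yay': 'alovopyay'.

alovopyay


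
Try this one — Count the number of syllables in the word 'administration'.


Break 'administration' into syllables: ad-min-is-tra-tion -> ad | min | is | tra | tion = 5 syllables

5 syllables


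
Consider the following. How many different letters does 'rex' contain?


Unique letters in 'rex': {e, r, x} = 3 distinct letters.

3


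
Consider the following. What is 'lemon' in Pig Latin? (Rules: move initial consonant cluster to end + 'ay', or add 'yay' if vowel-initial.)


'lemon': move consonant cluster 'l' to end and add 'ay': 'emonlay'.

emonlay


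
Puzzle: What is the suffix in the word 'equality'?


The word 'equality' = 'equal' (root) + '-ity' (suffix). The suffix is '-ity'.

ity


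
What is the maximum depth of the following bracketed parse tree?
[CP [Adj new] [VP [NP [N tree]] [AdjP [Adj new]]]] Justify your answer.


Count bracket nesting levels:
'[' at pos 0: depth = 1
'[' at pos 4: depth = 2
'[' at pos 14: depth = 2
'[' at pos 18: depth = 3
'[' at pos 22: depth = 4
'[' at pos 32: depth = 3
'[' at pos 38: depth = 4
Maximum depth reached: 4

4


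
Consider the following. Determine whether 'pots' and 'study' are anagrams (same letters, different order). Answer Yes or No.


Sorted letters of 'pots': 'opst'
Sorted letters of 'study': 'dstuy'
They do not match.

No


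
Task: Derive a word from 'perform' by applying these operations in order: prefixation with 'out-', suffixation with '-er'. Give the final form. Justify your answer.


Step 1: Add prefix 'out-' to 'perform' = 'outperform'
Step 2: Add suffix '-er' to 'outperform' = 'outperformer'

outperformer


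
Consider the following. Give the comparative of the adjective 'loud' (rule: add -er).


Apply comparative formation (add -er): 'loud' -> 'louder'.

louder


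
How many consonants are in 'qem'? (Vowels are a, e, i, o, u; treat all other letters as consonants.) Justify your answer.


Consonants in 'qem': q, m = 2 consonants.

2


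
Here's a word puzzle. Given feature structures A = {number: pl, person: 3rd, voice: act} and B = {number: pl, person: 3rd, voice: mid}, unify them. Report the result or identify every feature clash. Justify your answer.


Compare features:
number: A=pl vs B=pl -> unified: pl
person: A=3rd vs B=3rd -> unified: 3rd
voice: A=act vs B=mid -> CLASH
Clash detected on feature 'voice' (act vs mid); unification fails.

CLASH on 'voice' (act vs mid)


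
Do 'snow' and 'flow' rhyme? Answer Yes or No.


Rime (stressed vowel + following sounds) of 'snow': -ow = /oʊ/
Rime of 'flow': -ow = /oʊ/
/oʊ/ and /oʊ/ are the same ending sound, so the words rhyme.

Yes


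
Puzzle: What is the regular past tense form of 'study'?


Apply rule: Change -y to -ied. 'study' becomes 'studied'.

studied


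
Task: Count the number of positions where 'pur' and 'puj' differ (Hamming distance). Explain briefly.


Alignment:
Position 1: 'p' vs 'p' = match
Position 2: 'u' vs 'u' = match
Position 3: 'r' vs 'j' = DIFFER
Total differences: 1

1


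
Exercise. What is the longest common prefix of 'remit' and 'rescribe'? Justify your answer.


Compare from the start: 2 characters match: 're'. Mismatch at position 3: 'm' vs 's'.

re


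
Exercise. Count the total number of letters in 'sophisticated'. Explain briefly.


Spell out 'sophisticated' and number each letter: s(1), o(2), p(3), h(4), i(5), s(6), t(7), i(8), c(9), a(10), t(11), e(12), d(13). Total: 13 letters.

13


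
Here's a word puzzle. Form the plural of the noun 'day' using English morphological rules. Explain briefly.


Apply rule: Add -s. 'day' becomes 'days'.

days


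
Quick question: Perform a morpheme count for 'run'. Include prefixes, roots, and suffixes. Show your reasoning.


Decomposition: run (free morpheme) = 1 morpheme(s)

1 morphemes


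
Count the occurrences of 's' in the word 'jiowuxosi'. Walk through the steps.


Letter 's' in 'jiowuxosi': found at position(s) 8 = 1 occurrence(s).

1


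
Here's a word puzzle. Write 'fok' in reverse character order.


Reverse 'fok' character by character: 'kof'.

kof


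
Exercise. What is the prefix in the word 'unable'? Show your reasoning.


The word 'unable' = 'un' (prefix) + 'able' (root). The prefix is 'un'.

un


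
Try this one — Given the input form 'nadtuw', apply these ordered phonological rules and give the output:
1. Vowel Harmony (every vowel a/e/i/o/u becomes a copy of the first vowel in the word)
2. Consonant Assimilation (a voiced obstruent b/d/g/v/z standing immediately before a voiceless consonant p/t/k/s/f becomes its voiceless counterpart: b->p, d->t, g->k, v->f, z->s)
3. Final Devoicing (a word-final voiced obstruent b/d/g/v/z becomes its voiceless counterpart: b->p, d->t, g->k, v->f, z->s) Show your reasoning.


Starting form: 'nadtuw'
Rule 1: Vowel Harmony: all vowels become 'a' (matching first vowel). 'nadtuw' -> 'nadtaw'
Rule 2: Consonant Assimilation: voiced obstruent before voiceless consonant becomes voiceless ('dt' -> 'tt'). 'nadtaw' -> 'nattaw'
Rule 3: Final Devoicing: final consonant 'w' is not one of the voiced obstruents b/d/g/v/z. No change.
Final form: 'nattaw'

nattaw


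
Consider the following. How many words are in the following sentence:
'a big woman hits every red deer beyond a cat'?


Split into words: a | big | woman | hits | every | red | deer | beyond | a | cat = 10 words.

10


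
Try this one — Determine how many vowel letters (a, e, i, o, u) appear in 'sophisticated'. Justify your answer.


Vowels in 'sophisticated': o, i, i, a, e = 5 vowels.

5


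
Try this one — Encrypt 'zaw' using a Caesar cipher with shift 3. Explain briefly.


Shift each letter by 3: z -> c, a -> d, w -> z. Result: 'cdz'.

cdz


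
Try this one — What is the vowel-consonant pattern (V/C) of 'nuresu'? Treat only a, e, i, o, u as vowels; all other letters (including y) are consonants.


Letter mapping: n = C, u = V, r = C, e = V, s = C, u = V.

CVCVCV


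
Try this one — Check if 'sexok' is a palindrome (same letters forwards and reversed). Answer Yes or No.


Forward: 'sexok'
Reversed: 'koxes'
They differ.

No


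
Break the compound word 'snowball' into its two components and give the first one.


Split 'snowball' into 'snow' + 'ball'. The first part is 'snow'.

snow


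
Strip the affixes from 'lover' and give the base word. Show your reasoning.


Remove suffix '-er' from 'lover' to get root 'love'.

love


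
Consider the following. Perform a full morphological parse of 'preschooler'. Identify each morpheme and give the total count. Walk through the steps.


Step 1: Identify prefix: 'pre' (meaning: before)
Step 2: Identify root: 'school'
Step 3: Identify suffix(es): 'er'
Decomposition: pre- (prefix: before) + school (root) + -er (suffix: one who)
Total morphemes: 3

3 morphemes (pre- (prefix: before) + school (root) + -er (suffix: one who))


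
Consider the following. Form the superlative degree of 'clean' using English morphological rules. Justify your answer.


Apply superlative formation (add -est): 'clean' -> 'cleanest'.

cleanest


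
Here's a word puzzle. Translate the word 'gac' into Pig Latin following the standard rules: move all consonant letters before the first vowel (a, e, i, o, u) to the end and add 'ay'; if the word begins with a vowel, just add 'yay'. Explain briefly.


'gac': move consonant cluster 'g' to end and add 'ay': 'acgay'.

acgay


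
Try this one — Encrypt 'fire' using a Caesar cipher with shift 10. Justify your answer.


Shift each letter by 10: f -> p, i -> s, r -> b, e -> o. Result: 'psbo'.

psbo


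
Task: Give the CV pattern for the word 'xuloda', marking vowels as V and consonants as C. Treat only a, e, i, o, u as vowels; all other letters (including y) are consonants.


Letter mapping: x = C, u = V, l = C, o = V, d = C, a = V.

CVCVCV


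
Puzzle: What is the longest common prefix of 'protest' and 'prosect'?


Compare from the start: 3 characters match: 'pro'. Mismatch at position 4: 't' vs 's'.

pro


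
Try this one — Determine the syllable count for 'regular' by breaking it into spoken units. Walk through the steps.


Break 'regular' into syllables: reg-u-lar -> reg | u | lar = 3 syllables

3 syllables


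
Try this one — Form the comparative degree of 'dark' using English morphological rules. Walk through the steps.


Apply comparative formation (add -er): 'dark' -> 'darker'.

darker


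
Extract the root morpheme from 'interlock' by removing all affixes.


Remove prefix 'inter' from 'interlock' to get root 'lock'.

lock


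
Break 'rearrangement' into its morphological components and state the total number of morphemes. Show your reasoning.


Step 1: Identify prefix: 're' (meaning: again)
Step 2: Identify root: 'arrange'
Step 3: Identify suffix(es): 'ment'
Decomposition: re- (prefix: again) + arrange (root) + -ment (suffix: action/result)
Total morphemes: 3

3 morphemes (re- (prefix: again) + arrange (root) + -ment (suffix: action/result))


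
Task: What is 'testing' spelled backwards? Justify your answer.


Reverse 'testing' character by character: 'gnitset'.

gnitset


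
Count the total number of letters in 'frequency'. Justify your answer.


Spell out 'frequency' and number each letter: f(1), r(2), e(3), q(4), u(5), e(6), n(7), c(8), y(9). Total: 9 letters.

9


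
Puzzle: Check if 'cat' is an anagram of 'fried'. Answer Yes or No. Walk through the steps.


Sorted letters of 'cat': 'act'
Sorted letters of 'fried': 'defir'
They do not match.

No


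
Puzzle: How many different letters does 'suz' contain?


Unique letters in 'suz': {s, u, z} = 3 distinct letters.

3


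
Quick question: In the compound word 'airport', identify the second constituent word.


Split 'airport' into 'air' + 'port'. The second part is 'port'.

port


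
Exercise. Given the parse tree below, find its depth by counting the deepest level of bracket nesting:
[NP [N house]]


Count bracket nesting levels:
'[' at pos 0: depth = 1
'[' at pos 4: depth = 2
Maximum depth reached: 2

2


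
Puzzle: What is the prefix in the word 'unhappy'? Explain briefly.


The word 'unhappy' = 'un' (prefix) + 'happy' (root). The prefix is 'un'.

un


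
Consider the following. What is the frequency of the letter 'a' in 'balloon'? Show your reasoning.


Letter 'a' in 'balloon': found at position(s) 2 = 1 occurrence(s).

1


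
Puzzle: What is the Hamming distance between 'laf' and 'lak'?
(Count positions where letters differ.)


Alignment:
Position 1: 'l' vs 'l' = match
Position 2: 'a' vs 'a' = match
Position 3: 'f' vs 'k' = DIFFER
Total differences: 1

1


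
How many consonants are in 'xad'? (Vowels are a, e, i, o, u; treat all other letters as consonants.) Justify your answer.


Consonants in 'xad': x, d = 2 consonants.

2


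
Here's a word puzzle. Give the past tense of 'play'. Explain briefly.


Apply rule: Add -ed. 'play' becomes 'played'.

played


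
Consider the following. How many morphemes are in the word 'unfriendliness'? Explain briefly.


Decomposition: un- (prefix) + friend (root) + -ly (suffix) + -ness (suffix) = 4 morpheme(s)

4 morphemes


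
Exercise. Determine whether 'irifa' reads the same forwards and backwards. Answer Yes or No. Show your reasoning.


Forward: 'irifa'
Reversed: 'afiri'
They differ.

No


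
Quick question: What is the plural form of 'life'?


Apply rule: Change -fe to -ves. 'life' becomes 'lives'.

lives


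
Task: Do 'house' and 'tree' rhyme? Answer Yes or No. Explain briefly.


Rime (stressed vowel + following sounds) of 'house': -ouse = /aʊs/
Rime of 'tree': -ee = /iː/
/aʊs/ and /iː/ are different ending sounds, so the words do not rhyme.

No


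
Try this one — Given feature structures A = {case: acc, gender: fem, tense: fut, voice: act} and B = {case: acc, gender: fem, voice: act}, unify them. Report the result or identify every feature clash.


Compare features:
case: A=acc vs B=acc -> unified: acc
gender: A=fem vs B=fem -> unified: fem
tense: A=fut vs B=_ -> unified: fut
voice: A=act vs B=act -> unified: act
No clashes found.

Unified: {case: acc, gender: fem, tense: fut, voice: act}


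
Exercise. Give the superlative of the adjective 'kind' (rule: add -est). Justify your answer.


Apply superlative formation (add -est): 'kind' -> 'kindest'.

kindest


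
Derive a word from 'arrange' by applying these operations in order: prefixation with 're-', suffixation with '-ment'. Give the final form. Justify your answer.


Step 1: Add prefix 're-' to 'arrange' = 'rearrange'
Step 2: Add suffix '-ment' to 'rearrange' = 'rearrangement'

rearrangement


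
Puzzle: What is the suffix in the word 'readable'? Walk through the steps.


The word 'readable' = 'read' (root) + '-able' (suffix). The suffix is '-able'.

able


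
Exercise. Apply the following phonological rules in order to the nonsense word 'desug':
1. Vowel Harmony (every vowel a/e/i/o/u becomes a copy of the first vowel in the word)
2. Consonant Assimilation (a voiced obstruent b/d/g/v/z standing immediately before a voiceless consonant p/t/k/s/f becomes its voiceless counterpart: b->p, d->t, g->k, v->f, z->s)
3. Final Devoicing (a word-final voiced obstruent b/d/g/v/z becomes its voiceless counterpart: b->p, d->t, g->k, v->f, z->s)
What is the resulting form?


Starting form: 'desug'
Rule 1: Vowel Harmony: all vowels become 'e' (matching first vowel). 'desug' -> 'deseg'
Rule 2: Consonant Assimilation: no voiced obstruent (b/d/g/v/z) stands immediately before a voiceless consonant (p/t/k/s/f). No change.
Rule 3: Final Devoicing: word-final voiced obstruent 'g' becomes voiceless 'k'. 'deseg' -> 'desek'
Final form: 'desek'

desek


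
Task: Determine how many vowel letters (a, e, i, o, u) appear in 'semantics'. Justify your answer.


Vowels in 'semantics': e, a, i = 3 vowels.

3


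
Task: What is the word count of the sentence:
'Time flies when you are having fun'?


Split into words: Time | flies | when | you | are | having | fun = 7 words.

7


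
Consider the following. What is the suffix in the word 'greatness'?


The word 'greatness' = 'great' (root) + '-ness' (suffix). The suffix is '-ness'.

ness


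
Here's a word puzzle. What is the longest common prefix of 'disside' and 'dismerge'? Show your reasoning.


Compare from the start: 3 characters match: 'dis'. Mismatch at position 4: 's' vs 'm'.

dis


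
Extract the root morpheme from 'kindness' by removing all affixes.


Remove suffix '-ness' from 'kindness' to get root 'kind'.

kind


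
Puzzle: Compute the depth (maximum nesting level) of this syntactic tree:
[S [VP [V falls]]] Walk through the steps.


Count bracket nesting levels:
'[' at pos 0: depth = 1
'[' at pos 3: depth = 2
'[' at pos 7: depth = 3
Maximum depth reached: 3

3


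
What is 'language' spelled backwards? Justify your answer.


Reverse 'language' character by character: 'egaugnal'.

egaugnal


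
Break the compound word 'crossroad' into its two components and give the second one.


Split 'crossroad' into 'cross' + 'road'. The second part is 'road'.

road


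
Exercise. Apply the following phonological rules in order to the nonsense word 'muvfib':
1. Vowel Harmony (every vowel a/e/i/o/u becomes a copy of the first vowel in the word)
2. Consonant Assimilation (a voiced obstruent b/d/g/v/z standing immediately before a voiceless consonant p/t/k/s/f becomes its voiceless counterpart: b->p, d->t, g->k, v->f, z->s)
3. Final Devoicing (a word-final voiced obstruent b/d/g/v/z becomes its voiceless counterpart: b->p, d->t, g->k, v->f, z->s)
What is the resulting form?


Starting form: 'muvfib'
Rule 1: Vowel Harmony: all vowels become 'u' (matching first vowel). 'muvfib' -> 'muvfub'
Rule 2: Consonant Assimilation: voiced obstruent before voiceless consonant becomes voiceless ('vf' -> 'ff'). 'muvfub' -> 'muffub'
Rule 3: Final Devoicing: word-final voiced obstruent 'b' becomes voiceless 'p'. 'muffub' -> 'muffup'
Final form: 'muffup'

muffup


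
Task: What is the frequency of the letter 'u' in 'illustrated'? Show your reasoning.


Letter 'u' in 'illustrated': found at position(s) 4 = 1 occurrence(s).

1


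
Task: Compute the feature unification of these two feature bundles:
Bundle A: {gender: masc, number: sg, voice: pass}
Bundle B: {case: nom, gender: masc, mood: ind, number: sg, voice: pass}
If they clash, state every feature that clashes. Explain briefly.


Compare features:
case: A=_ vs B=nom -> unified: nom
gender: A=masc vs B=masc -> unified: masc
mood: A=_ vs B=ind -> unified: ind
number: A=sg vs B=sg -> unified: sg
voice: A=pass vs B=pass -> unified: pass
No clashes found.

Unified: {case: nom, gender: masc, mood: ind, number: sg, voice: pass}


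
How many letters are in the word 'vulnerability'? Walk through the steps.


Spell out 'vulnerability' and number each letter: v(1), u(2), l(3), n(4), e(5), r(6), a(7), b(8), i(9), l(10), i(11), t(12), y(13). Total: 13 letters.

13


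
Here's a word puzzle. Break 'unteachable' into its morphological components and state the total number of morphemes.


Step 1: Identify prefix: 'un' (meaning: not/reverse)
Step 2: Identify root: 'teach'
Step 3: Identify suffix(es): 'able'
Decomposition: un- (prefix: not/reverse) + teach (root) + -able (suffix: capable of)
Total morphemes: 3

3 morphemes (un- (prefix: not/reverse) + teach (root) + -able (suffix: capable of))


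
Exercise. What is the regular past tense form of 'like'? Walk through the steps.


Apply rule: Add -d (word ends in -e). 'like' becomes 'liked'.

liked


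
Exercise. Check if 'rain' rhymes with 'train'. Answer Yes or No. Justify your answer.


Rime (stressed vowel + following sounds) of 'rain': -ain = /eɪn/
Rime of 'train': -ain = /eɪn/
/eɪn/ and /eɪn/ are the same ending sound, so the words rhyme.

Yes


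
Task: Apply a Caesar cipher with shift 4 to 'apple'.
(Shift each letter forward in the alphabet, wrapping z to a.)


Shift each letter by 4: a -> e, p -> t, p -> t, l -> p, e -> i. Result: 'ettpi'.

ettpi


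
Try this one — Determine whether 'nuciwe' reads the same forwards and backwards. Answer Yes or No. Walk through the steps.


Forward: 'nuciwe'
Reversed: 'ewicun'
They differ.

No


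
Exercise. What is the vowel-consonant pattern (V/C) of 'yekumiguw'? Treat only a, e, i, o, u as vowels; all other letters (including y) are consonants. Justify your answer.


Letter mapping: y = C, e = V, k = C, u = V, m = C, i = V, g = C, u = V, w = C.

CVCVCVCVC


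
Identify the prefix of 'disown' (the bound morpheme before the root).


The word 'disown' = 'dis' (prefix) + 'own' (root). The prefix is 'dis'.

dis


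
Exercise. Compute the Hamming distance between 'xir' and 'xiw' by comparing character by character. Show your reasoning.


Alignment:
Position 1: 'x' vs 'x' = match
Position 2: 'i' vs 'i' = match
Position 3: 'r' vs 'w' = DIFFER
Total differences: 1

1


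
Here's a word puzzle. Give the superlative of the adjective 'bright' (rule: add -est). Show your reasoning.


Apply superlative formation (add -est): 'bright' -> 'brightest'.

brightest


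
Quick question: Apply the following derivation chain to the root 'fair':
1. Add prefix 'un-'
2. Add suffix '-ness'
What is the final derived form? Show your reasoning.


Step 1: Add prefix 'un-' to 'fair' = 'unfair'
Step 2: Add suffix '-ness' to 'unfair' = 'unfairness'

unfairness


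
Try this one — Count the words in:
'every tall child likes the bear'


Split into words: every | tall | child | likes | the | bear = 6 words.

6


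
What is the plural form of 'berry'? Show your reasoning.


Apply rule: Change -y to -ies (consonant + y). 'berry' becomes 'berries'.

berries


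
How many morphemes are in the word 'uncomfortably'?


Decomposition: un- (prefix) + comfort (root) + -able (suffix) + -ly (suffix) = 4 morpheme(s)

4 morphemes


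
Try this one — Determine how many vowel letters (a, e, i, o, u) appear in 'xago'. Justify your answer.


Vowels in 'xago': a, o = 2 vowels.

2


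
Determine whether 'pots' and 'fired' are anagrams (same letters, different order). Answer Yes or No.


Sorted letters of 'pots': 'opst'
Sorted letters of 'fired': 'defir'
They do not match.

No


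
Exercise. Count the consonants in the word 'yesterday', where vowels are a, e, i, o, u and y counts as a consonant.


Consonants in 'yesterday': y, s, t, r, d, y = 6 consonants.

6


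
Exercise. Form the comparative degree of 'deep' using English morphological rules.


Apply comparative formation (add -er): 'deep' -> 'deeper'.

deeper


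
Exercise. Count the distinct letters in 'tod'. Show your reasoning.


Unique letters in 'tod': {d, o, t} = 3 distinct letters.

3


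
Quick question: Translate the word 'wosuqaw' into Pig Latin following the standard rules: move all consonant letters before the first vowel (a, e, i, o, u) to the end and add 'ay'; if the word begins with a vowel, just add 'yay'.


'wosuqaw': move consonant cluster 'w' to end and add 'ay': 'osuqawway'.

osuqawway


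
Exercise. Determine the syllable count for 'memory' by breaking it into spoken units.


Break 'memory' into syllables: mem-o-ry -> mem | o | ry = 3 syllables

3 syllables


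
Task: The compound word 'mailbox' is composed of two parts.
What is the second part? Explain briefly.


Split 'mailbox' into 'mail' + 'box'. The second part is 'box'.

box


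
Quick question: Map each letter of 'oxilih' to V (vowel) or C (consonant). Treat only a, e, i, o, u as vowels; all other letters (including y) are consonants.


Letter mapping: o = V, x = C, i = V, l = C, i = V, h = C.

VCVCVC


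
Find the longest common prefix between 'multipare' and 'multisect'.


Compare from the start: 5 characters match: 'multi'. Mismatch at position 6: 'p' vs 's'.

multi


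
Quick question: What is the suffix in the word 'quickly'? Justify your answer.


The word 'quickly' = 'quick' (root) + '-ly' (suffix). The suffix is '-ly'.

ly


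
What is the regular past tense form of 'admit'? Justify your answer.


Apply rule: Double final consonant and add -ed. 'admit' becomes 'admitted'.

admitted


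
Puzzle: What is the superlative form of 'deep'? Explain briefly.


Apply superlative formation (add -est): 'deep' -> 'deepest'.

deepest


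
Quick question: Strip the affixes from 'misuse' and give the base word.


Remove prefix 'mis' from 'misuse' to get root 'use'.

use


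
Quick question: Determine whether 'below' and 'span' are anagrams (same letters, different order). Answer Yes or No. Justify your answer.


Sorted letters of 'below': 'below'
Sorted letters of 'span': 'anps'
They do not match.

No


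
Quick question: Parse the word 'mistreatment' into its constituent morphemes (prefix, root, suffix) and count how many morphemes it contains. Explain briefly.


Step 1: Identify prefix: 'mis' (meaning: wrongly)
Step 2: Identify root: 'treat'
Step 3: Identify suffix(es): 'ment'
Decomposition: mis- (prefix: wrongly) + treat (root) + -ment (suffix: action/result)
Total morphemes: 3

3 morphemes (mis- (prefix: wrongly) + treat (root) + -ment (suffix: action/result))


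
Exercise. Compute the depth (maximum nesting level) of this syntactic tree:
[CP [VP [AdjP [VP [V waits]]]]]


Count bracket nesting levels:
'[' at pos 0: depth = 1
'[' at pos 4: depth = 2
'[' at pos 8: depth = 3
'[' at pos 14: depth = 4
'[' at pos 18: depth = 5
Maximum depth reached: 5

5


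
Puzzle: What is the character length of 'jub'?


Spell out 'jub' and number each letter: j(1), u(2), b(3). Total: 3 letters.

3


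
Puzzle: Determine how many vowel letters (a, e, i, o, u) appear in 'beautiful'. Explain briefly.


Vowels in 'beautiful': e, a, u, i, u = 5 vowels.

5


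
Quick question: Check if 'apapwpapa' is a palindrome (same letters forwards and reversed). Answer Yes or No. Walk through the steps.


Forward: 'apapwpapa'
Reversed: 'apapwpapa'
They are identical.

Yes


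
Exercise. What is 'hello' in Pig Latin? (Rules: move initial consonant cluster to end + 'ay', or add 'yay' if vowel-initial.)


'hello': move consonant cluster 'h' to end and add 'ay': 'ellohay'.

ellohay


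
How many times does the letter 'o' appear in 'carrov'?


Letter 'o' in 'carrov': found at position(s) 5 = 1 occurrence(s).

1


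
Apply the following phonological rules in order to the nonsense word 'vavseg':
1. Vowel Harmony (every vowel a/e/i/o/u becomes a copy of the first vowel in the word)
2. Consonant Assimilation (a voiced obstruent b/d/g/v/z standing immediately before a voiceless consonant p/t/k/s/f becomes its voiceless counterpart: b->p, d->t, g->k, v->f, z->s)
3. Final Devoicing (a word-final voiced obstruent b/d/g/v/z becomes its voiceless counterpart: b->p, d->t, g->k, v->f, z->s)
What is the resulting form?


Starting form: 'vavseg'
Rule 1: Vowel Harmony: all vowels become 'a' (matching first vowel). 'vavseg' -> 'vavsag'
Rule 2: Consonant Assimilation: voiced obstruent before voiceless consonant becomes voiceless ('vs' -> 'fs'). 'vavsag' -> 'vafsag'
Rule 3: Final Devoicing: word-final voiced obstruent 'g' becomes voiceless 'k'. 'vafsag' -> 'vafsak'
Final form: 'vafsak'

vafsak


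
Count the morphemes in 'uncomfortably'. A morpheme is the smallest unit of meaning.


Decomposition: un- (prefix) + comfort (root) + -able (suffix) + -ly (suffix) = 4 morpheme(s)

4 morphemes


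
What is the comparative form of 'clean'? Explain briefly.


Apply comparative formation (add -er): 'clean' -> 'cleaner'.

cleaner
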